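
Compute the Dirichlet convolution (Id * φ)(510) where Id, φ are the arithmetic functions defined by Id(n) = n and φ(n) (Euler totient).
(Id * φ)(510) = 4455

Divisors of 510: [1, 2, 3, 5, 6, 10, 15, 17, 30, 34, 51, 85, 102, 170, 255, 510]. For each d | 510:
  d = 1: Id(1) · φ(510/1) = 1 · 128 = 128
  d = 2: Id(2) · φ(510/2) = 2 · 128 = 256
  d = 3: Id(3) · φ(510/3) = 3 · 64 = 192
  d = 5: Id(5) · φ(510/5) = 5 · 32 = 160
  d = 6: Id(6) · φ(510/6) = 6 · 64 = 384
  d = 10: Id(10) · φ(510/10) = 10 · 32 = 320
  d = 15: Id(15) · φ(510/15) = 15 · 16 = 240
  d = 17: Id(17) · φ(510/17) = 17 · 8 = 136
  d = 30: Id(30) · φ(510/30) = 30 · 16 = 480
  d = 34: Id(34) · φ(510/34) = 34 · 8 = 272
  d = 51: Id(51) · φ(510/51) = 51 · 4 = 204
  d = 85: Id(85) · φ(510/85) = 85 · 2 = 170
  d = 102: Id(102) · φ(510/102) = 102 · 4 = 408
  d = 170: Id(170) · φ(510/170) = 170 · 2 = 340
  d = 255: Id(255) · φ(510/255) = 255 · 1 = 255
  d = 510: Id(510) · φ(510/510) = 510 · 1 = 510
Summing: (Id * φ)(510) = 128 + 256 + 192 + 160 + 384 + 320 + 240 + 136 + 480 + 272 + 204 + 170 + 408 + 340 + 255 + 510 = 4455.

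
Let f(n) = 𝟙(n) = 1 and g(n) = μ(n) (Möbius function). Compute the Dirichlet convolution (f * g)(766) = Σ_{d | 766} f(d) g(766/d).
(𝟙 * μ)(766) = 0

Divisors of 766: [1, 2, 383, 766]. For each d | 766:
  d = 1: 𝟙(1) · μ(766/1) = 1 · 1 = 1
  d = 2: 𝟙(2) · μ(766/2) = 1 · -1 = -1
  d = 383: 𝟙(383) · μ(766/383) = 1 · -1 = -1
  d = 766: 𝟙(766) · μ(766/766) = 1 · 1 = 1
Summing: (𝟙 * μ)(766) = 1 + -1 + -1 + 1 = 0.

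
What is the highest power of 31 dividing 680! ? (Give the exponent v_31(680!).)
v_31(680!) = 21

Legendre's formula: v_p(n!) = Σ_{k ≥ 1} ⌊n / p^k⌋. For p = 31, n = 680, the terms are:
  ⌊680/31^1⌋ = ⌊680/31⌋ = 21
(the next term ⌊680/31^2⌋ = 0, terminating the sum). Summing: v_31(680!) = 21 = 21.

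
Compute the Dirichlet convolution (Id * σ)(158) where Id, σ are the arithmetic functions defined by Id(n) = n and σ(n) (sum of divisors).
(Id * σ)(158) = 795

Divisors of 158: [1, 2, 79, 158]. For each d | 158:
  d = 1: Id(1) · σ(158/1) = 1 · 240 = 240
  d = 2: Id(2) · σ(158/2) = 2 · 80 = 160
  d = 79: Id(79) · σ(158/79) = 79 · 3 = 237
  d = 158: Id(158) · σ(158/158) = 158 · 1 = 158
Summing: (Id * σ)(158) = 240 + 160 + 237 + 158 = 795.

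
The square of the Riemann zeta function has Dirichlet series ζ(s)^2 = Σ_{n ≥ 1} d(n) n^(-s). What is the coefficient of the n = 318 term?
d(318) = 8

ζ(s)^2 = (Σ 1/m^s)(Σ 1/k^s). The coefficient of 1/n^s in the product is the number of ordered pairs (m, k) with mk = n, which equals d(n). For n = 318, divisors are [1, 2, 3, 6, 53, 106, 159, 318], so d(318) = 8.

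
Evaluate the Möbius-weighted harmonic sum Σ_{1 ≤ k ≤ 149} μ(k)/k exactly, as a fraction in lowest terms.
Σ μ(k)/k = 6595680120984975873251486071642506311068428581824310097/497394116979759773352958578871947022849194621108954843470

Values of μ(k) for 1 ≤ k ≤ 149: μ(1) = 1, μ(2) = -1, μ(3) = -1, μ(5) = -1, μ(6) = 1, μ(7) = -1, μ(10) = 1, μ(11) = -1, μ(13) = -1, μ(14) = 1, μ(15) = 1, μ(17) = -1, μ(19) = -1, μ(21) = 1, μ(22) = 1, μ(23) = -1, μ(26) = 1, μ(29) = -1, μ(30) = -1, μ(31) = -1, μ(33) = 1, μ(34) = 1, μ(35) = 1, μ(37) = -1, μ(38) = 1, μ(39) = 1, μ(41) = -1, μ(42) = -1, μ(43) = -1, μ(46) = 1, μ(47) = -1, μ(51) = 1, μ(53) = -1, μ(55) = 1, μ(57) = 1, μ(58) = 1, μ(59) = -1, μ(61) = -1, μ(62) = 1, μ(65) = 1, μ(66) = -1, μ(67) = -1, μ(69) = 1, μ(70) = -1, μ(71) = -1, μ(73) = -1, μ(74) = 1, μ(77) = 1, μ(78) = -1, μ(79) = -1, μ(82) = 1, μ(83) = -1, μ(85) = 1, μ(86) = 1, μ(87) = 1, μ(89) = -1, μ(91) = 1, μ(93) = 1, μ(94) = 1, μ(95) = 1, μ(97) = -1, μ(101) = -1, μ(102) = -1, μ(103) = -1, μ(105) = -1, μ(106) = 1, μ(107) = -1, μ(109) = -1, μ(110) = -1, μ(111) = 1, μ(113) = -1, μ(114) = -1, μ(115) = 1, μ(118) = 1, μ(119) = 1, μ(122) = 1, μ(123) = 1, μ(127) = -1, μ(129) = 1, μ(130) = -1, μ(131) = -1, μ(133) = 1, μ(134) = 1, μ(137) = -1, μ(138) = -1, μ(139) = -1, μ(141) = 1, μ(142) = 1, μ(143) = 1, μ(145) = 1, μ(146) = 1, μ(149) = -1, with μ = 0 on non-squarefree integers. Summing μ(k)/k for k where μ(k) ≠ 0 gives 6595680120984975873251486071642506311068428581824310097/497394116979759773352958578871947022849194621108954843470 ≈ 0.0133. (PNT ⟺ this sum → 0 as n → ∞.)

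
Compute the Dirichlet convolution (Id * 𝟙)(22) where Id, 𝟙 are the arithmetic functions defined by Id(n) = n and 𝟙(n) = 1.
(Id * 𝟙)(22) = 36

Divisors of 22: [1, 2, 11, 22]. For each d | 22:
  d = 1: Id(1) · 𝟙(22/1) = 1 · 1 = 1
  d = 2: Id(2) · 𝟙(22/2) = 2 · 1 = 2
  d = 11: Id(11) · 𝟙(22/11) = 11 · 1 = 11
  d = 22: Id(22) · 𝟙(22/22) = 22 · 1 = 22
Summing: (Id * 𝟙)(22) = 1 + 2 + 11 + 22 = 36.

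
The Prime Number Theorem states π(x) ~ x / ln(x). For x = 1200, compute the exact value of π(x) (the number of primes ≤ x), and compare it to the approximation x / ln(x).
π(1200) = 196;  x/ln(x) ≈ 169.25;  relative error ≈ 13.65%.

Directly count primes up to 1200: π(1200) = 196. The PNT approximation gives 1200/ln(1200) ≈ 1200/7.09008 ≈ 169.25. Relative error (π(x) − x/ln(x)) / π(x) ≈ 13.65%; the approximation is known to undercount slightly (Li(x) is a better estimate).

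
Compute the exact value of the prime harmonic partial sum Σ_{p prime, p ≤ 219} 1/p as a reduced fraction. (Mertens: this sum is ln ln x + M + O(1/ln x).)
Σ 1/p = 3215488142498485484492183158345029261034221047849345857469577412562094716564064084247/1645783550795210387735581011435590727981167322669649249414629852197255934130751870910

π(219) = 47, so the primes ≤ 219 are [2, 3, 5, 7, 11, 13, 17, 19, 23, 29, 31, 37, 41, 43, 47, 53, 59, 61, 67, 71, 73, 79, 83, 89, 97, 101, 103, 107, 109, 113, 127, 131, 137, 139, 149, 151, 157, 163, 167, 173, 179, 181, 191, 193, 197, 199, 211]. Summing 1/p over these primes: 3215488142498485484492183158345029261034221047849345857469577412562094716564064084247/1645783550795210387735581011435590727981167322669649249414629852197255934130751870910 ≈ 1.9538. Mertens estimate ln ln(219) + 0.2615 ≈ 1.9459.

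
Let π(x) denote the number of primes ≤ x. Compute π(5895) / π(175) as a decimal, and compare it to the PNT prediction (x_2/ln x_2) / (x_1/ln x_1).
π(5895)/π(175) = 775/40 ≈ 19.3750;  PNT prediction ≈ 20.0394.

π(175) = 40 and π(5895) = 775, so π(5895)/π(175) ≈ 19.3750. The PNT-predicted ratio is (5895/ln(5895)) / (175/ln(175)) ≈ 20.0394. The two agree to within a few percent, as expected.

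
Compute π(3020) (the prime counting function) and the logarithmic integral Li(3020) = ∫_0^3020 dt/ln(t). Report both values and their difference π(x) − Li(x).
π(3020) = 433;  Li(3020) ≈ 445.26;  π(x) − Li(x) ≈ -12.26.

Direct count of primes ≤ 3020 gives π(3020) = 433. Numerical evaluation of the logarithmic integral gives Li(3020) ≈ 445.26. The difference π(x) − Li(x) ≈ -12.26 is typically negative for small/moderate x (Li(x) overestimates), though Littlewood's theorem shows this sign changes infinitely often.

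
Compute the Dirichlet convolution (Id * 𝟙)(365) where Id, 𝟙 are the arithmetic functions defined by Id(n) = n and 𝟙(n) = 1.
(Id * 𝟙)(365) = 444

Divisors of 365: [1, 5, 73, 365]. For each d | 365:
  d = 1: Id(1) · 𝟙(365/1) = 1 · 1 = 1
  d = 5: Id(5) · 𝟙(365/5) = 5 · 1 = 5
  d = 73: Id(73) · 𝟙(365/73) = 73 · 1 = 73
  d = 365: Id(365) · 𝟙(365/365) = 365 · 1 = 365
Summing: (Id * 𝟙)(365) = 1 + 5 + 73 + 365 = 444.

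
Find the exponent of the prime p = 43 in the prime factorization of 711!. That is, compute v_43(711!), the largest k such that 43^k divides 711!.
v_43(711!) = 16

Legendre's formula: v_p(n!) = Σ_{k ≥ 1} ⌊n / p^k⌋. For p = 43, n = 711, the terms are:
  ⌊711/43^1⌋ = ⌊711/43⌋ = 16
(the next term ⌊711/43^2⌋ = 0, terminating the sum). Summing: v_43(711!) = 16 = 16.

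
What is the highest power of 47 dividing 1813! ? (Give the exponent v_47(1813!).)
v_47(1813!) = 38

Legendre's formula: v_p(n!) = Σ_{k ≥ 1} ⌊n / p^k⌋. For p = 47, n = 1813, the terms are:
  ⌊1813/47^1⌋ = ⌊1813/47⌋ = 38
(the next term ⌊1813/47^2⌋ = 0, terminating the sum). Summing: v_47(1813!) = 38 = 38.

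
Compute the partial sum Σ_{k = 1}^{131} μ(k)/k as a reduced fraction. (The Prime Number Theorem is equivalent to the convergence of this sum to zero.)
Σ μ(k)/k = -4282394934202784040475989054340166706696769726931/525896479052627740771371797072411912900610967452630

Values of μ(k) for 1 ≤ k ≤ 131: μ(1) = 1, μ(2) = -1, μ(3) = -1, μ(5) = -1, μ(6) = 1, μ(7) = -1, μ(10) = 1, μ(11) = -1, μ(13) = -1, μ(14) = 1, μ(15) = 1, μ(17) = -1, μ(19) = -1, μ(21) = 1, μ(22) = 1, μ(23) = -1, μ(26) = 1, μ(29) = -1, μ(30) = -1, μ(31) = -1, μ(33) = 1, μ(34) = 1, μ(35) = 1, μ(37) = -1, μ(38) = 1, μ(39) = 1, μ(41) = -1, μ(42) = -1, μ(43) = -1, μ(46) = 1, μ(47) = -1, μ(51) = 1, μ(53) = -1, μ(55) = 1, μ(57) = 1, μ(58) = 1, μ(59) = -1, μ(61) = -1, μ(62) = 1, μ(65) = 1, μ(66) = -1, μ(67) = -1, μ(69) = 1, μ(70) = -1, μ(71) = -1, μ(73) = -1, μ(74) = 1, μ(77) = 1, μ(78) = -1, μ(79) = -1, μ(82) = 1, μ(83) = -1, μ(85) = 1, μ(86) = 1, μ(87) = 1, μ(89) = -1, μ(91) = 1, μ(93) = 1, μ(94) = 1, μ(95) = 1, μ(97) = -1, μ(101) = -1, μ(102) = -1, μ(103) = -1, μ(105) = -1, μ(106) = 1, μ(107) = -1, μ(109) = -1, μ(110) = -1, μ(111) = 1, μ(113) = -1, μ(114) = -1, μ(115) = 1, μ(118) = 1, μ(119) = 1, μ(122) = 1, μ(123) = 1, μ(127) = -1, μ(129) = 1, μ(130) = -1, μ(131) = -1, with μ = 0 on non-squarefree integers. Summing μ(k)/k for k where μ(k) ≠ 0 gives -4282394934202784040475989054340166706696769726931/525896479052627740771371797072411912900610967452630 ≈ -0.0081. (PNT ⟺ this sum → 0 as n → ∞.)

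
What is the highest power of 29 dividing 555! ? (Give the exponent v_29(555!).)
v_29(555!) = 19

Legendre's formula: v_p(n!) = Σ_{k ≥ 1} ⌊n / p^k⌋. For p = 29, n = 555, the terms are:
  ⌊555/29^1⌋ = ⌊555/29⌋ = 19
(the next term ⌊555/29^2⌋ = 0, terminating the sum). Summing: v_29(555!) = 19 = 19.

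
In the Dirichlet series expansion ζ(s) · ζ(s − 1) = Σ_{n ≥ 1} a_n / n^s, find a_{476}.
σ(476) = 1008

In the product (Σ m^0/m^s)(Σ k / k^s) = Σ (Σ_{d | n} d) / n^s, the coefficient of 1/n^s is σ(n) = Σ_{d | n} d. For n = 476, divisors are [1, 2, 4, 7, 14, 17, 28, 34, 68, 119, 238, 476]; summing: σ(476) = 1008.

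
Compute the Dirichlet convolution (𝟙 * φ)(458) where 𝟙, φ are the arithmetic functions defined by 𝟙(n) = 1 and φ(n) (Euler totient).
(𝟙 * φ)(458) = 458

Divisors of 458: [1, 2, 229, 458]. For each d | 458:
  d = 1: 𝟙(1) · φ(458/1) = 1 · 228 = 228
  d = 2: 𝟙(2) · φ(458/2) = 1 · 228 = 228
  d = 229: 𝟙(229) · φ(458/229) = 1 · 1 = 1
  d = 458: 𝟙(458) · φ(458/458) = 1 · 1 = 1
Summing: (𝟙 * φ)(458) = 228 + 228 + 1 + 1 = 458.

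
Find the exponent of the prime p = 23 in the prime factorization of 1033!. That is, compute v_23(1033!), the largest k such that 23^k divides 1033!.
v_23(1033!) = 45

Legendre's formula: v_p(n!) = Σ_{k ≥ 1} ⌊n / p^k⌋. For p = 23, n = 1033, the terms are:
  ⌊1033/23^1⌋ = ⌊1033/23⌋ = 44
  ⌊1033/23^2⌋ = ⌊1033/529⌋ = 1
(the next term ⌊1033/23^3⌋ = 0, terminating the sum). Summing: v_23(1033!) = 44 + 1 = 45.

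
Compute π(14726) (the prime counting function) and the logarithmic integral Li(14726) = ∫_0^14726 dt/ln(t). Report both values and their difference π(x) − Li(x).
π(14726) = 1723;  Li(14726) ≈ 1748.10;  π(x) − Li(x) ≈ -25.10.

Direct count of primes ≤ 14726 gives π(14726) = 1723. Numerical evaluation of the logarithmic integral gives Li(14726) ≈ 1748.10. The difference π(x) − Li(x) ≈ -25.10 is typically negative for small/moderate x (Li(x) overestimates), though Littlewood's theorem shows this sign changes infinitely often.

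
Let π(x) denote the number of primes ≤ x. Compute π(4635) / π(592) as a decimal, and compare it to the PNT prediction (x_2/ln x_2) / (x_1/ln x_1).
π(4635)/π(592) = 624/107 ≈ 5.8318;  PNT prediction ≈ 5.9207.

π(592) = 107 and π(4635) = 624, so π(4635)/π(592) ≈ 5.8318. The PNT-predicted ratio is (4635/ln(4635)) / (592/ln(592)) ≈ 5.9207. The two agree to within a few percent, as expected.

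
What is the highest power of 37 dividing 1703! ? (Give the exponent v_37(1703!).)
v_37(1703!) = 47

Legendre's formula: v_p(n!) = Σ_{k ≥ 1} ⌊n / p^k⌋. For p = 37, n = 1703, the terms are:
  ⌊1703/37^1⌋ = ⌊1703/37⌋ = 46
  ⌊1703/37^2⌋ = ⌊1703/1369⌋ = 1
(the next term ⌊1703/37^3⌋ = 0, terminating the sum). Summing: v_37(1703!) = 46 + 1 = 47.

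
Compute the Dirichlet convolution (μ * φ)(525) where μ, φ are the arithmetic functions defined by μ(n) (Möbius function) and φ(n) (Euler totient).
(μ * φ)(525) = 80

Divisors of 525: [1, 3, 5, 7, 15, 21, 25, 35, 75, 105, 175, 525]. For each d | 525:
  d = 1: μ(1) · φ(525/1) = 1 · 240 = 240
  d = 3: μ(3) · φ(525/3) = -1 · 120 = -120
  d = 5: μ(5) · φ(525/5) = -1 · 48 = -48
  d = 7: μ(7) · φ(525/7) = -1 · 40 = -40
  d = 15: μ(15) · φ(525/15) = 1 · 24 = 24
  d = 21: μ(21) · φ(525/21) = 1 · 20 = 20
  d = 25: μ(25) · φ(525/25) = 0 · 12 = 0
  d = 35: μ(35) · φ(525/35) = 1 · 8 = 8
  d = 75: μ(75) · φ(525/75) = 0 · 6 = 0
  d = 105: μ(105) · φ(525/105) = -1 · 4 = -4
  d = 175: μ(175) · φ(525/175) = 0 · 2 = 0
  d = 525: μ(525) · φ(525/525) = 0 · 1 = 0
Summing: (μ * φ)(525) = 240 + -120 + -48 + -40 + 24 + 20 + 0 + 8 + 0 + -4 + 0 + 0 = 80.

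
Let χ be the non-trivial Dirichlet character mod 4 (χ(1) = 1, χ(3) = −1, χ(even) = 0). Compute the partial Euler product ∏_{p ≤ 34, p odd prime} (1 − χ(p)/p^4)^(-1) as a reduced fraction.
∏ = 1870816715381797956556539609218365/1891731462842378884815364370202624

The odd primes p ≤ 34 are [3, 5, 7, 11, 13, 17, 19, 23, 29, 31]. For each, χ(p) = 1 if p ≡ 1 mod 4, χ(p) = −1 if p ≡ 3 mod 4. Taking (1 − χ(p)/p^4)^(-1) = p^4/(p^4 − χ(p)): (1 − (-1)/3^4)^(-1) · (1 − (1)/5^4)^(-1) · (1 − (-1)/7^4)^(-1) · (1 − (-1)/11^4)^(-1) · (1 − (1)/13^4)^(-1) · (1 − (1)/17^4)^(-1) · (1 − (-1)/19^4)^(-1) · (1 − (-1)/23^4)^(-1) · (1 − (1)/29^4)^(-1) · (1 − (-1)/31^4)^(-1) = 1870816715381797956556539609218365/1891731462842378884815364370202624.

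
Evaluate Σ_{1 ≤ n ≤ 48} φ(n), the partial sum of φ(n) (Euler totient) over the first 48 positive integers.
Σ_{n ≤ 48} φ(n) = 712

Compute φ(n) for each 1 ≤ n ≤ 48: φ(1) = 1, φ(2) = 1, φ(3) = 2, φ(4) = 2, φ(5) = 4, φ(6) = 2, φ(7) = 6, φ(8) = 4, φ(9) = 6, φ(10) = 4, φ(11) = 10, φ(12) = 4, φ(13) = 12, φ(14) = 6, φ(15) = 8, φ(16) = 8, φ(17) = 16, φ(18) = 6, φ(19) = 18, φ(20) = 8, φ(21) = 12, φ(22) = 10, φ(23) = 22, φ(24) = 8, φ(25) = 20, φ(26) = 12, φ(27) = 18, φ(28) = 12, φ(29) = 28, φ(30) = 8, φ(31) = 30, φ(32) = 16, φ(33) = 20, φ(34) = 16, φ(35) = 24, φ(36) = 12, φ(37) = 36, φ(38) = 18, φ(39) = 24, φ(40) = 16, φ(41) = 40, φ(42) = 12, φ(43) = 42, φ(44) = 20, φ(45) = 24, φ(46) = 22, φ(47) = 46, φ(48) = 16. Summing all 48 values: 712. (Average order: Σ_{n ≤ x} φ(n) ~ (3/π²) x². For x = 48, (3/π²)·48² ≈ 700.33.)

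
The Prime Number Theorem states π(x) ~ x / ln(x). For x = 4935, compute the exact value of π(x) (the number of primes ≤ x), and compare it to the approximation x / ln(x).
π(4935) = 659;  x/ln(x) ≈ 580.31;  relative error ≈ 11.94%.

Directly count primes up to 4935: π(4935) = 659. The PNT approximation gives 4935/ln(4935) ≈ 4935/8.50411 ≈ 580.31. Relative error (π(x) − x/ln(x)) / π(x) ≈ 11.94%; the approximation is known to undercount slightly (Li(x) is a better estimate).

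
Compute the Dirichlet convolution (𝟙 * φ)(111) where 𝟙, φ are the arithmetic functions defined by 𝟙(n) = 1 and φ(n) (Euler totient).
(𝟙 * φ)(111) = 111

Divisors of 111: [1, 3, 37, 111]. For each d | 111:
  d = 1: 𝟙(1) · φ(111/1) = 1 · 72 = 72
  d = 3: 𝟙(3) · φ(111/3) = 1 · 36 = 36
  d = 37: 𝟙(37) · φ(111/37) = 1 · 2 = 2
  d = 111: 𝟙(111) · φ(111/111) = 1 · 1 = 1
Summing: (𝟙 * φ)(111) = 72 + 36 + 2 + 1 = 111.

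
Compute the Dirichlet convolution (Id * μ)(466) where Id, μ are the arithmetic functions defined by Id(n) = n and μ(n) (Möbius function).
(Id * μ)(466) = 232

Divisors of 466: [1, 2, 233, 466]. For each d | 466:
  d = 1: Id(1) · μ(466/1) = 1 · 1 = 1
  d = 2: Id(2) · μ(466/2) = 2 · -1 = -2
  d = 233: Id(233) · μ(466/233) = 233 · -1 = -233
  d = 466: Id(466) · μ(466/466) = 466 · 1 = 466
Summing: (Id * μ)(466) = 1 + -2 + -233 + 466 = 232.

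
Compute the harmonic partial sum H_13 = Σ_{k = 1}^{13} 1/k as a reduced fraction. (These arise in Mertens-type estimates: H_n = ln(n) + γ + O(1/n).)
H_13 = 1145993/360360

Direct summation: H_13 = 1 + 1/2 + ... + 1/13. The least common denominator is lcm(1, ..., 13) = 360360; over this denominator the numerator is 360360 + 180180 + 120120 + 90090 + 72072 + 60060 + 51480 + 45045 + 40040 + 36036 + 32760 + 30030 + 27720 = 1145993, so H_13 = 1145993/360360 (already in lowest terms) ≈ 3.18013. (The PNT-adjacent estimate ln(13) + γ ≈ 3.14217 matches within O(1/n).)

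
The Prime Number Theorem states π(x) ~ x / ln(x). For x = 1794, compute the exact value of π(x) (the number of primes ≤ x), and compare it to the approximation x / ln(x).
π(1794) = 278;  x/ln(x) ≈ 239.45;  relative error ≈ 13.87%.

Directly count primes up to 1794: π(1794) = 278. The PNT approximation gives 1794/ln(1794) ≈ 1794/7.49220 ≈ 239.45. Relative error (π(x) − x/ln(x)) / π(x) ≈ 13.87%; the approximation is known to undercount slightly (Li(x) is a better estimate).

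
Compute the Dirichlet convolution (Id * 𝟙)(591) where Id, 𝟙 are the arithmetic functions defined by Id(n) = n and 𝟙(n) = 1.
(Id * 𝟙)(591) = 792

Divisors of 591: [1, 3, 197, 591]. For each d | 591:
  d = 1: Id(1) · 𝟙(591/1) = 1 · 1 = 1
  d = 3: Id(3) · 𝟙(591/3) = 3 · 1 = 3
  d = 197: Id(197) · 𝟙(591/197) = 197 · 1 = 197
  d = 591: Id(591) · 𝟙(591/591) = 591 · 1 = 591
Summing: (Id * 𝟙)(591) = 1 + 3 + 197 + 591 = 792.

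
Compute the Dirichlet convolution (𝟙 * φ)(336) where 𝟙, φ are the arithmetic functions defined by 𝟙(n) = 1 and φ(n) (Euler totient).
(𝟙 * φ)(336) = 336

Divisors of 336: [1, 2, 3, 4, 6, 7, 8, 12, 14, 16, 21, 24, 28, 42, 48, 56, 84, 112, 168, 336]. For each d | 336:
  d = 1: 𝟙(1) · φ(336/1) = 1 · 96 = 96
  d = 2: 𝟙(2) · φ(336/2) = 1 · 48 = 48
  d = 3: 𝟙(3) · φ(336/3) = 1 · 48 = 48
  d = 4: 𝟙(4) · φ(336/4) = 1 · 24 = 24
  d = 6: 𝟙(6) · φ(336/6) = 1 · 24 = 24
  d = 7: 𝟙(7) · φ(336/7) = 1 · 16 = 16
  d = 8: 𝟙(8) · φ(336/8) = 1 · 12 = 12
  d = 12: 𝟙(12) · φ(336/12) = 1 · 12 = 12
  d = 14: 𝟙(14) · φ(336/14) = 1 · 8 = 8
  d = 16: 𝟙(16) · φ(336/16) = 1 · 12 = 12
  d = 21: 𝟙(21) · φ(336/21) = 1 · 8 = 8
  d = 24: 𝟙(24) · φ(336/24) = 1 · 6 = 6
  d = 28: 𝟙(28) · φ(336/28) = 1 · 4 = 4
  d = 42: 𝟙(42) · φ(336/42) = 1 · 4 = 4
  d = 48: 𝟙(48) · φ(336/48) = 1 · 6 = 6
  d = 56: 𝟙(56) · φ(336/56) = 1 · 2 = 2
  d = 84: 𝟙(84) · φ(336/84) = 1 · 2 = 2
  d = 112: 𝟙(112) · φ(336/112) = 1 · 2 = 2
  d = 168: 𝟙(168) · φ(336/168) = 1 · 1 = 1
  d = 336: 𝟙(336) · φ(336/336) = 1 · 1 = 1
Summing: (𝟙 * φ)(336) = 96 + 48 + 48 + 24 + 24 + 16 + 12 + 12 + 8 + 12 + 8 + 6 + 4 + 4 + 6 + 2 + 2 + 2 + 1 + 1 = 336.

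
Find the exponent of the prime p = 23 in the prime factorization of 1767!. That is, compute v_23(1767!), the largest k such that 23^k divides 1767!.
v_23(1767!) = 79

Legendre's formula: v_p(n!) = Σ_{k ≥ 1} ⌊n / p^k⌋. For p = 23, n = 1767, the terms are:
  ⌊1767/23^1⌋ = ⌊1767/23⌋ = 76
  ⌊1767/23^2⌋ = ⌊1767/529⌋ = 3
(the next term ⌊1767/23^3⌋ = 0, terminating the sum). Summing: v_23(1767!) = 76 + 3 = 79.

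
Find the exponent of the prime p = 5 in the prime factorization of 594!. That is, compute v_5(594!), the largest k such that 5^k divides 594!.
v_5(594!) = 145

Legendre's formula: v_p(n!) = Σ_{k ≥ 1} ⌊n / p^k⌋. For p = 5, n = 594, the terms are:
  ⌊594/5^1⌋ = ⌊594/5⌋ = 118
  ⌊594/5^2⌋ = ⌊594/25⌋ = 23
  ⌊594/5^3⌋ = ⌊594/125⌋ = 4
(the next term ⌊594/5^4⌋ = 0, terminating the sum). Summing: v_5(594!) = 118 + 23 + 4 = 145.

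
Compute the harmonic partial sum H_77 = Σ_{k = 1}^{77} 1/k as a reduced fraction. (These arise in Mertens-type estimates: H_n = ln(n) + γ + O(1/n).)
H_77 = 61303359776139104182852056677903/12441066073952429195098876987200

Direct summation: H_77 = 1 + 1/2 + ... + 1/77. The least common denominator is lcm(1, ..., 77) = 410555180440430163438262940577600; over this denominator the numerator is 410555180440430163438262940577600 + 205277590220215081719131470288800 + 136851726813476721146087646859200 + 102638795110107540859565735144400 + 82111036088086032687652588115520 + 68425863406738360573043823429600 + 58650740062918594776894705796800 + 51319397555053770429782867572200 + 45617242271158907048695882286400 + 41055518044043016343826294057760 + 37323198221857287585296630961600 + 34212931703369180286521911714800 + 31581167726186935649097149275200 + 29325370031459297388447352898400 + 27370345362695344229217529371840 + 25659698777526885214891433786100 + 24150304731790009614015467092800 + 22808621135579453524347941143200 + 21608167391601587549382260030400 + 20527759022021508171913147028880 + 19550246687639531592298235265600 + 18661599110928643792648315480800 + 17850225236540441888620127851200 + 17106465851684590143260955857400 + 16422207217617206537530517623104 + 15790583863093467824548574637600 + 15205747423719635682898627428800 + 14662685015729648694223676449200 + 14157075187601040118560791054400 + 13685172681347672114608764685920 + 13243715498078392368976223889600 + 12829849388763442607445716893050 + 12441066073952429195098876987200 + 12075152365895004807007733546400 + 11730148012583718955378941159360 + 11404310567789726762173970571600 + 11096085957849463876709809204800 + 10804083695800793774691130015200 + 10527055908728978549699049758400 + 10263879511010754085956573514440 + 10013540986351955205811291233600 + 9775123343819765796149117632800 + 9547794893963492172982859083200 + 9330799555464321896324157740400 + 9123448454231781409739176457280 + 8925112618270220944310063925600 + 8735216605115535392303466820800 + 8553232925842295071630477928700 + 8378677151845513539556386542400 + 8211103608808603268765258811552 + 8050101577263336538005155697600 + 7895291931546733912274287318800 + 7746324159253399310155904539200 + 7602873711859817841449313714400 + 7464639644371457517059326192320 + 7331342507864824347111838224600 + 7202722463867195849794086676800 + 7078537593800520059280395527200 + 6958562380346273956580727806400 + 6842586340673836057304382342960 + 6730412794105412515381359681600 + 6621857749039196184488111944800 + 6516748895879843864099411755200 + 6414924694381721303722858446525 + 6316233545237387129819429855040 + 6220533036976214597549438493600 + 6127689260304927812511387172800 + 6037576182947502403503866773200 + 5950075078846813962873375950400 + 5865074006291859477689470579680 + 5782467330146903710398069585600 + 5702155283894863381086985285800 + 5624043567677125526551547131200 + 5548042978924731938354904602400 + 5474069072539068845843505874368 + 5402041847900396887345565007600 + 5331885460265326797899518708800 = 2023010872612590438034117870370799, so H_77 = 2023010872612590438034117870370799/410555180440430163438262940577600; reducing by gcd(2023010872612590438034117870370799, 410555180440430163438262940577600) = 33 gives 61303359776139104182852056677903/12441066073952429195098876987200 ≈ 4.92750. (The PNT-adjacent estimate ln(77) + γ ≈ 4.92102 matches within O(1/n).)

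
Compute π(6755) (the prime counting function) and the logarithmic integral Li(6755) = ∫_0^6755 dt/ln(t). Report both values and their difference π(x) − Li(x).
π(6755) = 869;  Li(6755) ≈ 886.60;  π(x) − Li(x) ≈ -17.60.

Direct count of primes ≤ 6755 gives π(6755) = 869. Numerical evaluation of the logarithmic integral gives Li(6755) ≈ 886.60. The difference π(x) − Li(x) ≈ -17.60 is typically negative for small/moderate x (Li(x) overestimates), though Littlewood's theorem shows this sign changes infinitely often.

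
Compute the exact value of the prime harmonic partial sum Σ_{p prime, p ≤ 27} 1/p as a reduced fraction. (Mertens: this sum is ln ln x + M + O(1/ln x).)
Σ 1/p = 334406399/223092870

π(27) = 9, so the primes ≤ 27 are [2, 3, 5, 7, 11, 13, 17, 19, 23]. Summing 1/p over these primes: 334406399/223092870 ≈ 1.4990. Mertens estimate ln ln(27) + 0.2615 ≈ 1.4542.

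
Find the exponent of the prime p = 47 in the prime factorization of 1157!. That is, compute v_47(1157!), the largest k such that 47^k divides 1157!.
v_47(1157!) = 24

Legendre's formula: v_p(n!) = Σ_{k ≥ 1} ⌊n / p^k⌋. For p = 47, n = 1157, the terms are:
  ⌊1157/47^1⌋ = ⌊1157/47⌋ = 24
(the next term ⌊1157/47^2⌋ = 0, terminating the sum). Summing: v_47(1157!) = 24 = 24.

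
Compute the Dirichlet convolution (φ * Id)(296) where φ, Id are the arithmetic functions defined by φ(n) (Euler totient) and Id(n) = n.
(φ * Id)(296) = 1460

Divisors of 296: [1, 2, 4, 8, 37, 74, 148, 296]. For each d | 296:
  d = 1: φ(1) · Id(296/1) = 1 · 296 = 296
  d = 2: φ(2) · Id(296/2) = 1 · 148 = 148
  d = 4: φ(4) · Id(296/4) = 2 · 74 = 148
  d = 8: φ(8) · Id(296/8) = 4 · 37 = 148
  d = 37: φ(37) · Id(296/37) = 36 · 8 = 288
  d = 74: φ(74) · Id(296/74) = 36 · 4 = 144
  d = 148: φ(148) · Id(296/148) = 72 · 2 = 144
  d = 296: φ(296) · Id(296/296) = 144 · 1 = 144
Summing: (φ * Id)(296) = 296 + 148 + 148 + 148 + 288 + 144 + 144 + 144 = 1460.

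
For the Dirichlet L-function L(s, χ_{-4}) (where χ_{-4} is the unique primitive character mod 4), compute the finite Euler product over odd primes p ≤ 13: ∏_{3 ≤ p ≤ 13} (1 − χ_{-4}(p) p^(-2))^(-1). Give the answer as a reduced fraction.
∏ = 143143/156160

The odd primes p ≤ 13 are [3, 5, 7, 11, 13]. For each, χ(p) = 1 if p ≡ 1 mod 4, χ(p) = −1 if p ≡ 3 mod 4. Taking (1 − χ(p)/p^2)^(-1) = p^2/(p^2 − χ(p)): (1 − (-1)/3^2)^(-1) · (1 − (1)/5^2)^(-1) · (1 − (-1)/7^2)^(-1) · (1 − (-1)/11^2)^(-1) · (1 − (1)/13^2)^(-1) = 143143/156160.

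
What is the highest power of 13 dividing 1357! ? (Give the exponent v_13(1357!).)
v_13(1357!) = 112

Legendre's formula: v_p(n!) = Σ_{k ≥ 1} ⌊n / p^k⌋. For p = 13, n = 1357, the terms are:
  ⌊1357/13^1⌋ = ⌊1357/13⌋ = 104
  ⌊1357/13^2⌋ = ⌊1357/169⌋ = 8
(the next term ⌊1357/13^3⌋ = 0, terminating the sum). Summing: v_13(1357!) = 104 + 8 = 112.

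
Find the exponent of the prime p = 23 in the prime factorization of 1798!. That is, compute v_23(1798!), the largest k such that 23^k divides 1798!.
v_23(1798!) = 81

Legendre's formula: v_p(n!) = Σ_{k ≥ 1} ⌊n / p^k⌋. For p = 23, n = 1798, the terms are:
  ⌊1798/23^1⌋ = ⌊1798/23⌋ = 78
  ⌊1798/23^2⌋ = ⌊1798/529⌋ = 3
(the next term ⌊1798/23^3⌋ = 0, terminating the sum). Summing: v_23(1798!) = 78 + 3 = 81.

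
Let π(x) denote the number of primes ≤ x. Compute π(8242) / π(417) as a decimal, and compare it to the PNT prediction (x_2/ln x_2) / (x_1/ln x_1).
π(8242)/π(417) = 1034/80 ≈ 12.9250;  PNT prediction ≈ 13.2243.

π(417) = 80 and π(8242) = 1034, so π(8242)/π(417) ≈ 12.9250. The PNT-predicted ratio is (8242/ln(8242)) / (417/ln(417)) ≈ 13.2243. The two agree to within a few percent, as expected.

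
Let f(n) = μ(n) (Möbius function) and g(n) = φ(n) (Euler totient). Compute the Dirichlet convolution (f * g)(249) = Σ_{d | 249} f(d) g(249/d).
(μ * φ)(249) = 81

Divisors of 249: [1, 3, 83, 249]. For each d | 249:
  d = 1: μ(1) · φ(249/1) = 1 · 164 = 164
  d = 3: μ(3) · φ(249/3) = -1 · 82 = -82
  d = 83: μ(83) · φ(249/83) = -1 · 2 = -2
  d = 249: μ(249) · φ(249/249) = 1 · 1 = 1
Summing: (μ * φ)(249) = 164 + -82 + -2 + 1 = 81.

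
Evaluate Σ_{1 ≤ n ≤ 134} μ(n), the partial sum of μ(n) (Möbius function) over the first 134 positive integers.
Σ_{n ≤ 134} μ(n) = -1

Compute μ(n) for each 1 ≤ n ≤ 134: μ(1) = 1, μ(2) = -1, μ(3) = -1, μ(4) = 0, μ(5) = -1, μ(6) = 1, μ(7) = -1, μ(8) = 0, μ(9) = 0, μ(10) = 1, μ(11) = -1, μ(12) = 0, μ(13) = -1, μ(14) = 1, μ(15) = 1, μ(16) = 0, μ(17) = -1, μ(18) = 0, μ(19) = -1, μ(20) = 0, μ(21) = 1, μ(22) = 1, μ(23) = -1, μ(24) = 0, μ(25) = 0, μ(26) = 1, μ(27) = 0, μ(28) = 0, μ(29) = -1, μ(30) = -1, μ(31) = -1, μ(32) = 0, μ(33) = 1, μ(34) = 1, μ(35) = 1, μ(36) = 0, μ(37) = -1, μ(38) = 1, μ(39) = 1, μ(40) = 0, μ(41) = -1, μ(42) = -1, μ(43) = -1, μ(44) = 0, μ(45) = 0, μ(46) = 1, μ(47) = -1, μ(48) = 0, μ(49) = 0, μ(50) = 0, μ(51) = 1, μ(52) = 0, μ(53) = -1, μ(54) = 0, μ(55) = 1, μ(56) = 0, μ(57) = 1, μ(58) = 1, μ(59) = -1, μ(60) = 0, μ(61) = -1, μ(62) = 1, μ(63) = 0, μ(64) = 0, μ(65) = 1, μ(66) = -1, μ(67) = -1, μ(68) = 0, μ(69) = 1, μ(70) = -1, μ(71) = -1, μ(72) = 0, μ(73) = -1, μ(74) = 1, μ(75) = 0, μ(76) = 0, μ(77) = 1, μ(78) = -1, μ(79) = -1, μ(80) = 0, μ(81) = 0, μ(82) = 1, μ(83) = -1, μ(84) = 0, μ(85) = 1, μ(86) = 1, μ(87) = 1, μ(88) = 0, μ(89) = -1, μ(90) = 0, μ(91) = 1, μ(92) = 0, μ(93) = 1, μ(94) = 1, μ(95) = 1, μ(96) = 0, μ(97) = -1, μ(98) = 0, μ(99) = 0, μ(100) = 0, μ(101) = -1, μ(102) = -1, μ(103) = -1, μ(104) = 0, μ(105) = -1, μ(106) = 1, μ(107) = -1, μ(108) = 0, μ(109) = -1, μ(110) = -1, μ(111) = 1, μ(112) = 0, μ(113) = -1, μ(114) = -1, μ(115) = 1, μ(116) = 0, μ(117) = 0, μ(118) = 1, μ(119) = 1, μ(120) = 0, μ(121) = 0, μ(122) = 1, μ(123) = 1, μ(124) = 0, μ(125) = 0, μ(126) = 0, μ(127) = -1, μ(128) = 0, μ(129) = 1, μ(130) = -1, μ(131) = -1, μ(132) = 0, μ(133) = 1, μ(134) = 1. Summing all 134 values: -1. (Mertens function M(x) = Σ_{n ≤ x} μ(n); on average M(x) should be small (PNT ⟺ M(x) = o(x)).)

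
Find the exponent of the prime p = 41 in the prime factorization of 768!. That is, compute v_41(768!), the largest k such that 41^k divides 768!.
v_41(768!) = 18

Legendre's formula: v_p(n!) = Σ_{k ≥ 1} ⌊n / p^k⌋. For p = 41, n = 768, the terms are:
  ⌊768/41^1⌋ = ⌊768/41⌋ = 18
(the next term ⌊768/41^2⌋ = 0, terminating the sum). Summing: v_41(768!) = 18 = 18.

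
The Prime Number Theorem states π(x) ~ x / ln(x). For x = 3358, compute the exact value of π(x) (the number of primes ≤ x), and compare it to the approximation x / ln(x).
π(3358) = 472;  x/ln(x) ≈ 413.59;  relative error ≈ 12.37%.

Directly count primes up to 3358: π(3358) = 472. The PNT approximation gives 3358/ln(3358) ≈ 3358/8.11910 ≈ 413.59. Relative error (π(x) − x/ln(x)) / π(x) ≈ 12.37%; the approximation is known to undercount slightly (Li(x) is a better estimate).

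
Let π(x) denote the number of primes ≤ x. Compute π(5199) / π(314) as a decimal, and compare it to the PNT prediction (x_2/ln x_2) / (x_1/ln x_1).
π(5199)/π(314) = 692/65 ≈ 10.6462;  PNT prediction ≈ 11.1258.

π(314) = 65 and π(5199) = 692, so π(5199)/π(314) ≈ 10.6462. The PNT-predicted ratio is (5199/ln(5199)) / (314/ln(314)) ≈ 11.1258. The two agree to within a few percent, as expected.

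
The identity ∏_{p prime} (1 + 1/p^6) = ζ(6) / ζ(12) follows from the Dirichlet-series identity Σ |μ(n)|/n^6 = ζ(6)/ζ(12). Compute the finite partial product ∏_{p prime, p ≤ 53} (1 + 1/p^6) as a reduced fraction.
∏ = 360549358903447598496102606972302575686854635195266223026920975630213276302501208168000000/354490140797970318435085924328566932610522860437094896232244152761372626351680260596056897

The primes p ≤ 53 are [2, 3, 5, 7, 11, 13, 17, 19, 23, 29, 31, 37, 41, 43, 47, 53]. For each, (1 + 1/p^6) = (p^6 + 1)/p^6. Multiplying these fractions over p ∈ [2, 3, 5, 7, 11, 13, 17, 19, 23, 29, 31, 37, 41, 43, 47, 53] gives 360549358903447598496102606972302575686854635195266223026920975630213276302501208168000000/354490140797970318435085924328566932610522860437094896232244152761372626351680260596056897. (In the limit P → ∞ this tends to ζ(6)/ζ(12).)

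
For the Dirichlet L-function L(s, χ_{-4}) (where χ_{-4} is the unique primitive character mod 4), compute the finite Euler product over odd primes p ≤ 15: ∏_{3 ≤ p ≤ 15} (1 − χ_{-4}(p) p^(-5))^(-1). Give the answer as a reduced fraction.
∏ = 700807599951834375/703510729567397888

The odd primes p ≤ 15 are [3, 5, 7, 11, 13]. For each, χ(p) = 1 if p ≡ 1 mod 4, χ(p) = −1 if p ≡ 3 mod 4. Taking (1 − χ(p)/p^5)^(-1) = p^5/(p^5 − χ(p)): (1 − (-1)/3^5)^(-1) · (1 − (1)/5^5)^(-1) · (1 − (-1)/7^5)^(-1) · (1 − (-1)/11^5)^(-1) · (1 − (1)/13^5)^(-1) = 700807599951834375/703510729567397888.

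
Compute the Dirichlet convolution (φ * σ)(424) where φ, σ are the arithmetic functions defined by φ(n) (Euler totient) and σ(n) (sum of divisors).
(φ * σ)(424) = 3392

Divisors of 424: [1, 2, 4, 8, 53, 106, 212, 424]. For each d | 424:
  d = 1: φ(1) · σ(424/1) = 1 · 810 = 810
  d = 2: φ(2) · σ(424/2) = 1 · 378 = 378
  d = 4: φ(4) · σ(424/4) = 2 · 162 = 324
  d = 8: φ(8) · σ(424/8) = 4 · 54 = 216
  d = 53: φ(53) · σ(424/53) = 52 · 15 = 780
  d = 106: φ(106) · σ(424/106) = 52 · 7 = 364
  d = 212: φ(212) · σ(424/212) = 104 · 3 = 312
  d = 424: φ(424) · σ(424/424) = 208 · 1 = 208
Summing: (φ * σ)(424) = 810 + 378 + 324 + 216 + 780 + 364 + 312 + 208 = 3392.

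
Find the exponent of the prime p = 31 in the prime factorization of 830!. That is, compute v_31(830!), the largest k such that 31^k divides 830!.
v_31(830!) = 26

Legendre's formula: v_p(n!) = Σ_{k ≥ 1} ⌊n / p^k⌋. For p = 31, n = 830, the terms are:
  ⌊830/31^1⌋ = ⌊830/31⌋ = 26
(the next term ⌊830/31^2⌋ = 0, terminating the sum). Summing: v_31(830!) = 26 = 26.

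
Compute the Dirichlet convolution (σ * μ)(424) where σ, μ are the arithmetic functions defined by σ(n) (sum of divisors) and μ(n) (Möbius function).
(σ * μ)(424) = 424

Divisors of 424: [1, 2, 4, 8, 53, 106, 212, 424]. For each d | 424:
  d = 1: σ(1) · μ(424/1) = 1 · 0 = 0
  d = 2: σ(2) · μ(424/2) = 3 · 0 = 0
  d = 4: σ(4) · μ(424/4) = 7 · 1 = 7
  d = 8: σ(8) · μ(424/8) = 15 · -1 = -15
  d = 53: σ(53) · μ(424/53) = 54 · 0 = 0
  d = 106: σ(106) · μ(424/106) = 162 · 0 = 0
  d = 212: σ(212) · μ(424/212) = 378 · -1 = -378
  d = 424: σ(424) · μ(424/424) = 810 · 1 = 810
Summing: (σ * μ)(424) = 0 + 0 + 7 + -15 + 0 + 0 + -378 + 810 = 424.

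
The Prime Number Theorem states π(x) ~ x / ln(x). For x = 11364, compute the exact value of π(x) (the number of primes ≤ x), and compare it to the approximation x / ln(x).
π(11364) = 1372;  x/ln(x) ≈ 1216.94;  relative error ≈ 11.30%.

Directly count primes up to 11364: π(11364) = 1372. The PNT approximation gives 11364/ln(11364) ≈ 11364/9.33821 ≈ 1216.94. Relative error (π(x) − x/ln(x)) / π(x) ≈ 11.30%; the approximation is known to undercount slightly (Li(x) is a better estimate).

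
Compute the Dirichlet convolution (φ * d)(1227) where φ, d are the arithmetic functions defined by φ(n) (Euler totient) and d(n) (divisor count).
(φ * d)(1227) = 1640

Divisors of 1227: [1, 3, 409, 1227]. For each d | 1227:
  d = 1: φ(1) · d(1227/1) = 1 · 4 = 4
  d = 3: φ(3) · d(1227/3) = 2 · 2 = 4
  d = 409: φ(409) · d(1227/409) = 408 · 2 = 816
  d = 1227: φ(1227) · d(1227/1227) = 816 · 1 = 816
Summing: (φ * d)(1227) = 4 + 4 + 816 + 816 = 1640.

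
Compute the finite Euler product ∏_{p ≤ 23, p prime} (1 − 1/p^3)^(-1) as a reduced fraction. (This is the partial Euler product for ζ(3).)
∏ = 580625301352525/483109627290624

The primes p ≤ 23 are [2, 3, 5, 7, 11, 13, 17, 19, 23]. For each prime, (1 − 1/p^3)^(-1) = p^3 / (p^3 − 1). The product is (1 − 1/2^3)^(-1), (1 − 1/3^3)^(-1), (1 − 1/5^3)^(-1), (1 − 1/7^3)^(-1), (1 − 1/11^3)^(-1), (1 − 1/13^3)^(-1), (1 − 1/17^3)^(-1), (1 − 1/19^3)^(-1), (1 − 1/23^3)^(-1) = ∏ p^3 / (p^3 − 1) = 580625301352525/483109627290624.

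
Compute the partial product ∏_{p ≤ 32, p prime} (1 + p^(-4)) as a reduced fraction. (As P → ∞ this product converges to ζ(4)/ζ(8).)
∏ = 377183486665353545574471751056805902016576/349915921480385530721123181536044923530625

The primes p ≤ 32 are [2, 3, 5, 7, 11, 13, 17, 19, 23, 29, 31]. For each, (1 + 1/p^4) = (p^4 + 1)/p^4. Multiplying these fractions over p ∈ [2, 3, 5, 7, 11, 13, 17, 19, 23, 29, 31] gives 377183486665353545574471751056805902016576/349915921480385530721123181536044923530625. (In the limit P → ∞ this tends to ζ(4)/ζ(8).)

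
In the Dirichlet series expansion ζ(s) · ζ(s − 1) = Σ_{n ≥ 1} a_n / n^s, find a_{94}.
σ(94) = 144

In the product (Σ m^0/m^s)(Σ k / k^s) = Σ (Σ_{d | n} d) / n^s, the coefficient of 1/n^s is σ(n) = Σ_{d | n} d. For n = 94, divisors are [1, 2, 47, 94]; summing: σ(94) = 144.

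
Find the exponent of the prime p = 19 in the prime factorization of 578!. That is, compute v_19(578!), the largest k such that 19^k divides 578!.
v_19(578!) = 31

Legendre's formula: v_p(n!) = Σ_{k ≥ 1} ⌊n / p^k⌋. For p = 19, n = 578, the terms are:
  ⌊578/19^1⌋ = ⌊578/19⌋ = 30
  ⌊578/19^2⌋ = ⌊578/361⌋ = 1
(the next term ⌊578/19^3⌋ = 0, terminating the sum). Summing: v_19(578!) = 30 + 1 = 31.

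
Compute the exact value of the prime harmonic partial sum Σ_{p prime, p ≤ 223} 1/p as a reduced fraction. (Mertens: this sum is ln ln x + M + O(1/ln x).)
Σ 1/p = 718699639327957473429492425322377115938612460993073775465130392853544377727917042657991/367009731827331916465034565550136732339800312955331782619462457039988073311157667212930

π(223) = 48, so the primes ≤ 223 are [2, 3, 5, 7, 11, 13, 17, 19, 23, 29, 31, 37, 41, 43, 47, 53, 59, 61, 67, 71, 73, 79, 83, 89, 97, 101, 103, 107, 109, 113, 127, 131, 137, 139, 149, 151, 157, 163, 167, 173, 179, 181, 191, 193, 197, 199, 211, 223]. Summing 1/p over these primes: 718699639327957473429492425322377115938612460993073775465130392853544377727917042657991/367009731827331916465034565550136732339800312955331782619462457039988073311157667212930 ≈ 1.9583. Mertens estimate ln ln(223) + 0.2615 ≈ 1.9492.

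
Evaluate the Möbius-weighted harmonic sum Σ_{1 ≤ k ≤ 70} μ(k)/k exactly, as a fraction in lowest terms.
Σ μ(k)/k = 336338530534578047569/224523472888007630167974

Values of μ(k) for 1 ≤ k ≤ 70: μ(1) = 1, μ(2) = -1, μ(3) = -1, μ(5) = -1, μ(6) = 1, μ(7) = -1, μ(10) = 1, μ(11) = -1, μ(13) = -1, μ(14) = 1, μ(15) = 1, μ(17) = -1, μ(19) = -1, μ(21) = 1, μ(22) = 1, μ(23) = -1, μ(26) = 1, μ(29) = -1, μ(30) = -1, μ(31) = -1, μ(33) = 1, μ(34) = 1, μ(35) = 1, μ(37) = -1, μ(38) = 1, μ(39) = 1, μ(41) = -1, μ(42) = -1, μ(43) = -1, μ(46) = 1, μ(47) = -1, μ(51) = 1, μ(53) = -1, μ(55) = 1, μ(57) = 1, μ(58) = 1, μ(59) = -1, μ(61) = -1, μ(62) = 1, μ(65) = 1, μ(66) = -1, μ(67) = -1, μ(69) = 1, μ(70) = -1, with μ = 0 on non-squarefree integers. Summing μ(k)/k for k where μ(k) ≠ 0 gives 336338530534578047569/224523472888007630167974 ≈ 0.0015. (PNT ⟺ this sum → 0 as n → ∞.)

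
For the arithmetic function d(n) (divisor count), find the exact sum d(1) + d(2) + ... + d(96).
Σ_{n ≤ 96} d(n) = 459

Compute d(n) for each 1 ≤ n ≤ 96: d(1) = 1, d(2) = 2, d(3) = 2, d(4) = 3, d(5) = 2, d(6) = 4, d(7) = 2, d(8) = 4, d(9) = 3, d(10) = 4, d(11) = 2, d(12) = 6, d(13) = 2, d(14) = 4, d(15) = 4, d(16) = 5, d(17) = 2, d(18) = 6, d(19) = 2, d(20) = 6, d(21) = 4, d(22) = 4, d(23) = 2, d(24) = 8, d(25) = 3, d(26) = 4, d(27) = 4, d(28) = 6, d(29) = 2, d(30) = 8, d(31) = 2, d(32) = 6, d(33) = 4, d(34) = 4, d(35) = 4, d(36) = 9, d(37) = 2, d(38) = 4, d(39) = 4, d(40) = 8, d(41) = 2, d(42) = 8, d(43) = 2, d(44) = 6, d(45) = 6, d(46) = 4, d(47) = 2, d(48) = 10, d(49) = 3, d(50) = 6, d(51) = 4, d(52) = 6, d(53) = 2, d(54) = 8, d(55) = 4, d(56) = 8, d(57) = 4, d(58) = 4, d(59) = 2, d(60) = 12, d(61) = 2, d(62) = 4, d(63) = 6, d(64) = 7, d(65) = 4, d(66) = 8, d(67) = 2, d(68) = 6, d(69) = 4, d(70) = 8, d(71) = 2, d(72) = 12, d(73) = 2, d(74) = 4, d(75) = 6, d(76) = 6, d(77) = 4, d(78) = 8, d(79) = 2, d(80) = 10, d(81) = 5, d(82) = 4, d(83) = 2, d(84) = 12, d(85) = 4, d(86) = 4, d(87) = 4, d(88) = 8, d(89) = 2, d(90) = 12, d(91) = 4, d(92) = 6, d(93) = 4, d(94) = 4, d(95) = 4, d(96) = 12. Summing all 96 values: 459. (Dirichlet's divisor formula: Σ_{n ≤ x} d(n) = x ln(x) + (2γ − 1) x + O(√x). For x = 96, the asymptotic estimate is ≈ 453.00.)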